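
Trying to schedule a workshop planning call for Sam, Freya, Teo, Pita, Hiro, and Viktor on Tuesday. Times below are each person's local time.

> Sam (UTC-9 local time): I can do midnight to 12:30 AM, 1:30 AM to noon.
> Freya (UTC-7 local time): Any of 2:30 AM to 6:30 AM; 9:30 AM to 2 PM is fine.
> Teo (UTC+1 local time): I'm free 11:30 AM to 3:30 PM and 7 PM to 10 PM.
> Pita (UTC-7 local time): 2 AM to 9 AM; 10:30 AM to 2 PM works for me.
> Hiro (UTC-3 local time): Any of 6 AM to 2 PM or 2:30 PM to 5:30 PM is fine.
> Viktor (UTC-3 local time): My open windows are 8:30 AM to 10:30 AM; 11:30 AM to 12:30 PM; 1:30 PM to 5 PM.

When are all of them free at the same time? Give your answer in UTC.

11:30-13:30, 18:00-20:00

Sam in UTC: 09:00-09:30, 10:30-21:00 (add 9h to convert from UTC-9).
Freya in UTC: 09:30-13:30, 16:30-21:00 (add 7h to convert from UTC-7).
Teo in UTC: 10:30-14:30, 18:00-21:00 (subtract 1h to convert from UTC+1).
Pita in UTC: 09:00-16:00, 17:30-21:00 (add 7h to convert from UTC-7).
Hiro in UTC: 09:00-17:00, 17:30-20:30 (add 3h to convert from UTC-3).
Viktor in UTC: 11:30-13:30, 14:30-15:30, 16:30-20:00 (add 3h to convert from UTC-3).
Sam ∩ Freya: 10:30-13:30, 16:30-21:00.
Sam ∩ Freya ∩ Teo: 10:30-13:30, 18:00-21:00.
Sam ∩ Freya ∩ Teo ∩ Pita: 10:30-13:30, 18:00-21:00.
Sam ∩ Freya ∩ Teo ∩ Pita ∩ Hiro: 10:30-13:30, 18:00-20:30.
Sam ∩ Freya ∩ Teo ∩ Pita ∩ Hiro ∩ Viktor: 11:30-13:30, 18:00-20:00.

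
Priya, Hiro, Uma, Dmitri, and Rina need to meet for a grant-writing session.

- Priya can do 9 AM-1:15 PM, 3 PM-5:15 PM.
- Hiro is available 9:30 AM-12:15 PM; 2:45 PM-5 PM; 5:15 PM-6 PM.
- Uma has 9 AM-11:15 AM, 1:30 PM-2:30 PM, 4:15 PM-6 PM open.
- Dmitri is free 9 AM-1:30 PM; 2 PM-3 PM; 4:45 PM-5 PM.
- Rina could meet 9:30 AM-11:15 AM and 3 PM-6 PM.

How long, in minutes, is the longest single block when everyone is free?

105

Priya ∩ Hiro: 09:30-12:15, 15:00-17:00.
Priya ∩ Hiro ∩ Uma: 09:30-11:15, 16:15-17:00.
Priya ∩ Hiro ∩ Uma ∩ Dmitri: 09:30-11:15, 16:45-17:00.
Priya ∩ Hiro ∩ Uma ∩ Dmitri ∩ Rina: 09:30-11:15, 16:45-17:00.
Those are the intersection windows.
The longest is 09:30-11:15 at 105 minutes.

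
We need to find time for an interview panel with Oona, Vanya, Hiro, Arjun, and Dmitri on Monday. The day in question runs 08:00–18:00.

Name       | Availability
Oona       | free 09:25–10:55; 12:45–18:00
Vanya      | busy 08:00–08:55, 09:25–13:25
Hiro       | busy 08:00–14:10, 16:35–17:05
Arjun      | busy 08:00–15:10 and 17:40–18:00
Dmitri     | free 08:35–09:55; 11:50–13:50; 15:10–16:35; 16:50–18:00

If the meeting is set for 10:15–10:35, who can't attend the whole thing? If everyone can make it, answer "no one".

Oona free: 09:25-10:55, 12:45-18:00.
Vanya free: 08:55-09:25, 13:25-18:00 (invert busy blocks within the working day).
Hiro free: 14:10-16:35, 17:05-18:00 (invert busy blocks within the working day).
Arjun free: 15:10-17:40 (invert busy blocks within the working day).
Dmitri free: 08:35-09:55, 11:50-13:50, 15:10-16:35, 16:50-18:00.
Oona: free for 10:15-10:35. Vanya: not fully free for 10:15-10:35. Hiro: not fully free for 10:15-10:35. Arjun: not fully free for 10:15-10:35. Dmitri: not fully free for 10:15-10:35.

Arjun, Dmitri, Hiro, Vanya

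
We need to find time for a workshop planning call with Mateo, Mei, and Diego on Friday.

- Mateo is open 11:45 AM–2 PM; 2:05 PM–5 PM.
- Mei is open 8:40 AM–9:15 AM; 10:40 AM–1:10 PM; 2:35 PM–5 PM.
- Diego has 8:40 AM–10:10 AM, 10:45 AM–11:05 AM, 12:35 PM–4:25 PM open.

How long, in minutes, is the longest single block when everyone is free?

110

Mateo ∩ Mei: 11:45-13:10, 14:35-17:00.
Mateo ∩ Mei ∩ Diego: 12:35-13:10, 14:35-16:25.
The longest is 14:35-16:25 at 110 minutes.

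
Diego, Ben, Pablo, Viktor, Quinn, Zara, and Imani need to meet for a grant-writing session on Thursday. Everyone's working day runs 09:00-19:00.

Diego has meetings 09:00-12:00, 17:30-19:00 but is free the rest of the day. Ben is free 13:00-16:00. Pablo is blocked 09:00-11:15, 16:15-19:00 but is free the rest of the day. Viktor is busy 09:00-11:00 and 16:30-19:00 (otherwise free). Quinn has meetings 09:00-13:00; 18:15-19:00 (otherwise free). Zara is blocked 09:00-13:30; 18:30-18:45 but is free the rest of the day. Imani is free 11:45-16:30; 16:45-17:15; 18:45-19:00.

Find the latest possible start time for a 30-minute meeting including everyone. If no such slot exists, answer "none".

15:30

Diego free: 12:00-17:30 (invert busy blocks within the working day).
Ben free: 13:00-16:00.
Pablo free: 11:15-16:15 (invert busy blocks within the working day).
Viktor free: 11:00-16:30 (invert busy blocks within the working day).
Quinn free: 13:00-18:15 (invert busy blocks within the working day).
Zara free: 13:30-18:30, 18:45-19:00 (invert busy blocks within the working day).
Imani free: 11:45-16:30, 16:45-17:15, 18:45-19:00.
Diego ∩ Ben: 13:00-16:00.
Diego ∩ Ben ∩ Pablo: 13:00-16:00.
Diego ∩ Ben ∩ Pablo ∩ Viktor: 13:00-16:00.
Diego ∩ Ben ∩ Pablo ∩ Viktor ∩ Quinn: 13:00-16:00.
Diego ∩ Ben ∩ Pablo ∩ Viktor ∩ Quinn ∩ Zara: 13:30-16:00.
Diego ∩ Ben ∩ Pablo ∩ Viktor ∩ Quinn ∩ Zara ∩ Imani: 13:30-16:00.
The last common window of at least 30 minutes is 13:30-16:00; a 30-minute meeting can start as late as 15:30 and still end by 16:00.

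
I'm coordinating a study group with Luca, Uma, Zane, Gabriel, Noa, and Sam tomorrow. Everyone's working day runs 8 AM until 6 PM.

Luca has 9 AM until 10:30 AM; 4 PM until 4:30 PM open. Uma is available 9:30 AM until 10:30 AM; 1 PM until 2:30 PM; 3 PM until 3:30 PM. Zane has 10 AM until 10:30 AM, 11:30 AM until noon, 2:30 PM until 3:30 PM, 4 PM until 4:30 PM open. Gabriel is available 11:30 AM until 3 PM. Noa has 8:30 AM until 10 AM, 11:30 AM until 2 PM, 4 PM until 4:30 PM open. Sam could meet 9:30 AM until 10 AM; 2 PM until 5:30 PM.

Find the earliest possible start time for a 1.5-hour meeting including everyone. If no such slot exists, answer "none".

Luca ∩ Uma: 09:30-10:30.
Luca ∩ Uma ∩ Zane: 10:00-10:30.
Luca ∩ Uma ∩ Zane ∩ Gabriel: ∅.
Luca ∩ Uma ∩ Zane ∩ Gabriel ∩ Noa: ∅.
Luca ∩ Uma ∩ Zane ∩ Gabriel ∩ Noa ∩ Sam: ∅.
There is no time when everyone is free.
No common window is at least 90 minutes long.

none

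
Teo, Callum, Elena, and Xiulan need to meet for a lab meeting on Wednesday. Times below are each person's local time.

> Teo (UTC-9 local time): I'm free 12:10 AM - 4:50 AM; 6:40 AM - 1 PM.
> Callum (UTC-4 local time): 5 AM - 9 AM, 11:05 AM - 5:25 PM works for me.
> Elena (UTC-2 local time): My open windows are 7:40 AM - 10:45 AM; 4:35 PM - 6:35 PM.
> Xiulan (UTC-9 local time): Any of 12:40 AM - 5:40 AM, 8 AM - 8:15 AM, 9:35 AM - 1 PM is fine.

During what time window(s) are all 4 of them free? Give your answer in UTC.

Teo in UTC: 09:10-13:50, 15:40-22:00 (add 9h to convert from UTC-9).
Callum in UTC: 09:00-13:00, 15:05-21:25 (add 4h to convert from UTC-4).
Elena in UTC: 09:40-12:45, 18:35-20:35 (add 2h to convert from UTC-2).
Xiulan in UTC: 09:40-14:40, 17:00-17:15, 18:35-22:00 (add 9h to convert from UTC-9).
Teo ∩ Callum: 09:10-13:00, 15:40-21:25.
Teo ∩ Callum ∩ Elena: 09:40-12:45, 18:35-20:35.
Teo ∩ Callum ∩ Elena ∩ Xiulan: 09:40-12:45, 18:35-20:35.
Those are the intersection windows.

09:40-12:45, 18:35-20:35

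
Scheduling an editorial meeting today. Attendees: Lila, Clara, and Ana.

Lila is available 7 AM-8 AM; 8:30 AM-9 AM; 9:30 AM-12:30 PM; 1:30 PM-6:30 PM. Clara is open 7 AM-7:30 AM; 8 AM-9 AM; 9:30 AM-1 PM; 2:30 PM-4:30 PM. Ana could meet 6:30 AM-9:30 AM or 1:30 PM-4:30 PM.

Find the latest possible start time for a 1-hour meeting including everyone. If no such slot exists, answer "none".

15:30

Lila ∩ Clara: 07:00-07:30, 08:30-09:00, 09:30-12:30, 14:30-16:30.
Lila ∩ Clara ∩ Ana: 07:00-07:30, 08:30-09:00, 14:30-16:30.
The last common window of at least 60 minutes is 14:30-16:30; a 60-minute meeting can start as late as 15:30 and still end by 16:30.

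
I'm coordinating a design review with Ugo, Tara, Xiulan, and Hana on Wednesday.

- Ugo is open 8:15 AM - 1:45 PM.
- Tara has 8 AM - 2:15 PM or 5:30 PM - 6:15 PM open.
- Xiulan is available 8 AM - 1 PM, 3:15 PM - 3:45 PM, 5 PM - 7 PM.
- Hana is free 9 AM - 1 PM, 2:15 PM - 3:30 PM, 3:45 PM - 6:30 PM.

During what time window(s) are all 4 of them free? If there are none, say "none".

09:00-13:00

Ugo ∩ Tara: 08:15-13:45.
Ugo ∩ Tara ∩ Xiulan: 08:15-13:00.
Ugo ∩ Tara ∩ Xiulan ∩ Hana: 09:00-13:00.
Those are the intersection windows.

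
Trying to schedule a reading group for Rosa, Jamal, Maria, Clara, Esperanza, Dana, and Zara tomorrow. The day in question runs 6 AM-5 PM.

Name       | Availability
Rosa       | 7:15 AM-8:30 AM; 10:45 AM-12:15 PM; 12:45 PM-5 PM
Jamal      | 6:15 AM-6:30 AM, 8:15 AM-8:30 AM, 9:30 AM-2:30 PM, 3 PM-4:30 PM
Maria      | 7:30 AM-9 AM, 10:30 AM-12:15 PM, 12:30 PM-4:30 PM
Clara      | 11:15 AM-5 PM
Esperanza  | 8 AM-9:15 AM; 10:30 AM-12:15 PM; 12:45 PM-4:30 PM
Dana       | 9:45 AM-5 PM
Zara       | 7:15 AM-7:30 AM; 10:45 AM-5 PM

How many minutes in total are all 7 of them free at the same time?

255

Rosa ∩ Jamal: 08:15-08:30, 10:45-12:15, 12:45-14:30, 15:00-16:30.
Rosa ∩ Jamal ∩ Maria: 08:15-08:30, 10:45-12:15, 12:45-14:30, 15:00-16:30.
Rosa ∩ Jamal ∩ Maria ∩ Clara: 11:15-12:15, 12:45-14:30, 15:00-16:30.
Rosa ∩ Jamal ∩ Maria ∩ Clara ∩ Esperanza: 11:15-12:15, 12:45-14:30, 15:00-16:30.
Rosa ∩ Jamal ∩ Maria ∩ Clara ∩ Esperanza ∩ Dana: 11:15-12:15, 12:45-14:30, 15:00-16:30.
Rosa ∩ Jamal ∩ Maria ∩ Clara ∩ Esperanza ∩ Dana ∩ Zara: 11:15-12:15, 12:45-14:30, 15:00-16:30.
Summing the common windows: 60 + 105 + 90 = 255 minutes.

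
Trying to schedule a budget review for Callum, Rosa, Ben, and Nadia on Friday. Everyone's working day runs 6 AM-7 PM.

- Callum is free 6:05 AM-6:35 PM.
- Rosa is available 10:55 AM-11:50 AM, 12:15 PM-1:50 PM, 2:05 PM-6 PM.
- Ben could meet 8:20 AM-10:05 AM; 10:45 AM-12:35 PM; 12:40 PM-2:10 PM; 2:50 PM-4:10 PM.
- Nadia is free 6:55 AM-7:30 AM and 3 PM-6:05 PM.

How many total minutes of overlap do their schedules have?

70

Callum ∩ Rosa: 10:55-11:50, 12:15-13:50, 14:05-18:00.
Callum ∩ Rosa ∩ Ben: 10:55-11:50, 12:15-12:35, 12:40-13:50, 14:05-14:10, 14:50-16:10.
Callum ∩ Rosa ∩ Ben ∩ Nadia: 15:00-16:10.
Those are the intersection windows.
That's a single block of 70 minutes.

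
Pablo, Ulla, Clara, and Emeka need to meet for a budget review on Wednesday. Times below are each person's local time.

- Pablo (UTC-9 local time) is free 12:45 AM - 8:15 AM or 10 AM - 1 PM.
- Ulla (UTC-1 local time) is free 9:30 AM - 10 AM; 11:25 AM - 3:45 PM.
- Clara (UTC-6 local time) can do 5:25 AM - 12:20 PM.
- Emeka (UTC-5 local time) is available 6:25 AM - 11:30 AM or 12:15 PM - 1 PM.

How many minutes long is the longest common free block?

245

Pablo in UTC: 09:45-17:15, 19:00-22:00 (add 9h to convert from UTC-9).
Ulla in UTC: 10:30-11:00, 12:25-16:45 (add 1h to convert from UTC-1).
Clara in UTC: 11:25-18:20 (add 6h to convert from UTC-6).
Emeka in UTC: 11:25-16:30, 17:15-18:00 (add 5h to convert from UTC-5).
Pablo ∩ Ulla: 10:30-11:00, 12:25-16:45.
Pablo ∩ Ulla ∩ Clara: 12:25-16:45.
Pablo ∩ Ulla ∩ Clara ∩ Emeka: 12:25-16:30.
The longest is 12:25-16:30 at 245 minutes.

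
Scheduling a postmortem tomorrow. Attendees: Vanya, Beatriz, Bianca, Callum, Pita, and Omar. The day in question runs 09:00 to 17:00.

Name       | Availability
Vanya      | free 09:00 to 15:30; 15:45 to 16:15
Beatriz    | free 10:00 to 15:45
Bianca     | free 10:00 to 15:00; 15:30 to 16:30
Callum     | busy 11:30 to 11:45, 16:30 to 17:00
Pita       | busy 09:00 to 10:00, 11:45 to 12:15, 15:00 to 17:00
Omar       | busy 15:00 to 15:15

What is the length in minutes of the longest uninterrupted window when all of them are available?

165

Vanya free: 09:00-15:30, 15:45-16:15.
Beatriz free: 10:00-15:45.
Bianca free: 10:00-15:00, 15:30-16:30.
Callum free: 09:00-11:30, 11:45-16:30 (invert busy blocks within the working day).
Pita free: 10:00-11:45, 12:15-15:00 (invert busy blocks within the working day).
Omar free: 09:00-15:00, 15:15-17:00 (invert busy blocks within the working day).
Vanya ∩ Beatriz: 10:00-15:30.
Vanya ∩ Beatriz ∩ Bianca: 10:00-15:00.
Vanya ∩ Beatriz ∩ Bianca ∩ Callum: 10:00-11:30, 11:45-15:00.
Vanya ∩ Beatriz ∩ Bianca ∩ Callum ∩ Pita: 10:00-11:30, 12:15-15:00.
Vanya ∩ Beatriz ∩ Bianca ∩ Callum ∩ Pita ∩ Omar: 10:00-11:30, 12:15-15:00.
The longest is 12:15-15:00 at 165 minutes.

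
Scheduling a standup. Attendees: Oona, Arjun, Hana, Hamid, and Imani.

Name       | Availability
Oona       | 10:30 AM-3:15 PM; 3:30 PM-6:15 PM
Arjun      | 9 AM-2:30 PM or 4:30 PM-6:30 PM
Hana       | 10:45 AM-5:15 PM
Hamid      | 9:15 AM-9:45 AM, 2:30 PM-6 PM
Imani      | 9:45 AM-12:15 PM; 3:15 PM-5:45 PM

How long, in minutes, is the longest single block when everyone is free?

45

Oona ∩ Arjun: 10:30-14:30, 16:30-18:15.
Oona ∩ Arjun ∩ Hana: 10:45-14:30, 16:30-17:15.
Oona ∩ Arjun ∩ Hana ∩ Hamid: 16:30-17:15.
Oona ∩ Arjun ∩ Hana ∩ Hamid ∩ Imani: 16:30-17:15.
So the common availability across everyone is 16:30-17:15.
The longest is 16:30-17:15 at 45 minutes.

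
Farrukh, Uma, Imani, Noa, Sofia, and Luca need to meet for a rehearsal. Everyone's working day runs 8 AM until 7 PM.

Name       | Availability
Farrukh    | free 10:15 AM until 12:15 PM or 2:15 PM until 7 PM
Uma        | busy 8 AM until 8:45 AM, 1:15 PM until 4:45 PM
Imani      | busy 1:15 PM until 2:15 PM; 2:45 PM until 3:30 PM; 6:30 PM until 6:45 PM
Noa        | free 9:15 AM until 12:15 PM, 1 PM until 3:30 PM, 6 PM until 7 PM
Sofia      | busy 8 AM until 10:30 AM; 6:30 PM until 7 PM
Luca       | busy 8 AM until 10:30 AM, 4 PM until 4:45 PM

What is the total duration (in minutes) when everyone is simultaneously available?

135

Farrukh free: 10:15-12:15, 14:15-19:00.
Uma free: 08:45-13:15, 16:45-19:00 (invert busy blocks within the working day).
Imani free: 08:00-13:15, 14:15-14:45, 15:30-18:30, 18:45-19:00 (invert busy blocks within the working day).
Noa free: 09:15-12:15, 13:00-15:30, 18:00-19:00.
Sofia free: 10:30-18:30 (invert busy blocks within the working day).
Luca free: 10:30-16:00, 16:45-19:00 (invert busy blocks within the working day).
Farrukh ∩ Uma: 10:15-12:15, 16:45-19:00.
Farrukh ∩ Uma ∩ Imani: 10:15-12:15, 16:45-18:30, 18:45-19:00.
Farrukh ∩ Uma ∩ Imani ∩ Noa: 10:15-12:15, 18:00-18:30, 18:45-19:00.
Farrukh ∩ Uma ∩ Imani ∩ Noa ∩ Sofia: 10:30-12:15, 18:00-18:30.
Farrukh ∩ Uma ∩ Imani ∩ Noa ∩ Sofia ∩ Luca: 10:30-12:15, 18:00-18:30.
Summing the common windows: 105 + 30 = 135 minutes.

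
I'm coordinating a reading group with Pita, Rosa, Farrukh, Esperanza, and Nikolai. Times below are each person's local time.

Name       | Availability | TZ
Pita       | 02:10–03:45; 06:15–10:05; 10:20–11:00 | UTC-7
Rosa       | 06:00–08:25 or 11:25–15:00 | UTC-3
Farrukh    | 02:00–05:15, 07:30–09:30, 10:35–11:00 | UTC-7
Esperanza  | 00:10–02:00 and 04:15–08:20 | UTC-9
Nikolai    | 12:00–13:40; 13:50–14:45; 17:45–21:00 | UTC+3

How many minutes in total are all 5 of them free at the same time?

195

Pita in UTC: 09:10-10:45, 13:15-17:05, 17:20-18:00 (add 7h to convert from UTC-7).
Rosa in UTC: 09:00-11:25, 14:25-18:00 (add 3h to convert from UTC-3).
Farrukh in UTC: 09:00-12:15, 14:30-16:30, 17:35-18:00 (add 7h to convert from UTC-7).
Esperanza in UTC: 09:10-11:00, 13:15-17:20 (add 9h to convert from UTC-9).
Nikolai in UTC: 09:00-10:40, 10:50-11:45, 14:45-18:00 (subtract 3h to convert from UTC+3).
Pita ∩ Rosa: 09:10-10:45, 14:25-17:05, 17:20-18:00.
Pita ∩ Rosa ∩ Farrukh: 09:10-10:45, 14:30-16:30, 17:35-18:00.
Pita ∩ Rosa ∩ Farrukh ∩ Esperanza: 09:10-10:45, 14:30-16:30.
Pita ∩ Rosa ∩ Farrukh ∩ Esperanza ∩ Nikolai: 09:10-10:40, 14:45-16:30.
So the common availability across everyone is 09:10-10:40, 14:45-16:30.
Summing the common windows: 90 + 105 = 195 minutes.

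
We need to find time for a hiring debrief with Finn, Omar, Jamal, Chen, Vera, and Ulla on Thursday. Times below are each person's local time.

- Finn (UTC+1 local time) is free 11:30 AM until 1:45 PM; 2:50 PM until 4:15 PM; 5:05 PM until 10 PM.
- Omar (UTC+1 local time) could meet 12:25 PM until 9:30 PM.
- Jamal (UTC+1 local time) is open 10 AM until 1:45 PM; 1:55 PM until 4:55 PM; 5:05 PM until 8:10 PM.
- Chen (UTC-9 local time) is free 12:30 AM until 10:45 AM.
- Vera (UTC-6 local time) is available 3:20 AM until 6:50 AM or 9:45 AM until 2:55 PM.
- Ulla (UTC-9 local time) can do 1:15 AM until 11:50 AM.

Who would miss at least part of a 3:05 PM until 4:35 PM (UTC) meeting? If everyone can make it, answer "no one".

Finn in UTC: 10:30-12:45, 13:50-15:15, 16:05-21:00 (subtract 1h to convert from UTC+1).
Omar in UTC: 11:25-20:30 (subtract 1h to convert from UTC+1).
Jamal in UTC: 09:00-12:45, 12:55-15:55, 16:05-19:10 (subtract 1h to convert from UTC+1).
Chen in UTC: 09:30-19:45 (add 9h to convert from UTC-9).
Vera in UTC: 09:20-12:50, 15:45-20:55 (add 6h to convert from UTC-6).
Ulla in UTC: 10:15-20:50 (add 9h to convert from UTC-9).
Finn: not fully free for 15:05-16:35. Omar: free for 15:05-16:35. Jamal: not fully free for 15:05-16:35. Chen: free for 15:05-16:35. Vera: not fully free for 15:05-16:35. Ulla: free for 15:05-16:35.

Finn, Jamal, Vera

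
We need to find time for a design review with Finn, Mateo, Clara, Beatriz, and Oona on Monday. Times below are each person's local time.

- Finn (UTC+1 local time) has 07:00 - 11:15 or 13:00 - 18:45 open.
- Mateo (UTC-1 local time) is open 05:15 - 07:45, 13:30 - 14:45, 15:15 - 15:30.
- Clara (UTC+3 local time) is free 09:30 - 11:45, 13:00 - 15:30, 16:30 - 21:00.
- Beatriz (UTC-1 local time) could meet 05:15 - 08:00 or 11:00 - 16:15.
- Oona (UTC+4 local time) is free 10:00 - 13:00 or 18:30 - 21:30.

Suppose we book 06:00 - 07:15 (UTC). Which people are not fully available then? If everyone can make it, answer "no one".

Beatriz, Clara, Mateo

Finn in UTC: 06:00-10:15, 12:00-17:45 (subtract 1h to convert from UTC+1).
Mateo in UTC: 06:15-08:45, 14:30-15:45, 16:15-16:30 (add 1h to convert from UTC-1).
Clara in UTC: 06:30-08:45, 10:00-12:30, 13:30-18:00 (subtract 3h to convert from UTC+3).
Beatriz in UTC: 06:15-09:00, 12:00-17:15 (add 1h to convert from UTC-1).
Oona in UTC: 06:00-09:00, 14:30-17:30 (subtract 4h to convert from UTC+4).
Finn: free for 06:00-07:15. Mateo: not fully free for 06:00-07:15. Clara: not fully free for 06:00-07:15. Beatriz: not fully free for 06:00-07:15. Oona: free for 06:00-07:15.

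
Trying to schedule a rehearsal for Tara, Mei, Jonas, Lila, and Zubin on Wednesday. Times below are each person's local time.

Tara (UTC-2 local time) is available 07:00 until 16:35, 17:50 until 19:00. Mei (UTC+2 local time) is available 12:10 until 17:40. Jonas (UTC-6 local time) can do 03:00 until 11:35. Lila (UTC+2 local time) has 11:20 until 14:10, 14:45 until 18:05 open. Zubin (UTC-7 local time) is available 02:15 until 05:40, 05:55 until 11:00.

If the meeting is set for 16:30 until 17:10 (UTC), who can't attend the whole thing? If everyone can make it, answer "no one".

Tara in UTC: 09:00-18:35, 19:50-21:00 (add 2h to convert from UTC-2).
Mei in UTC: 10:10-15:40 (subtract 2h to convert from UTC+2).
Jonas in UTC: 09:00-17:35 (add 6h to convert from UTC-6).
Lila in UTC: 09:20-12:10, 12:45-16:05 (subtract 2h to convert from UTC+2).
Zubin in UTC: 09:15-12:40, 12:55-18:00 (add 7h to convert from UTC-7).
Tara: free for 16:30-17:10. Mei: not fully free for 16:30-17:10. Jonas: free for 16:30-17:10. Lila: not fully free for 16:30-17:10. Zubin: free for 16:30-17:10.

Lila, Mei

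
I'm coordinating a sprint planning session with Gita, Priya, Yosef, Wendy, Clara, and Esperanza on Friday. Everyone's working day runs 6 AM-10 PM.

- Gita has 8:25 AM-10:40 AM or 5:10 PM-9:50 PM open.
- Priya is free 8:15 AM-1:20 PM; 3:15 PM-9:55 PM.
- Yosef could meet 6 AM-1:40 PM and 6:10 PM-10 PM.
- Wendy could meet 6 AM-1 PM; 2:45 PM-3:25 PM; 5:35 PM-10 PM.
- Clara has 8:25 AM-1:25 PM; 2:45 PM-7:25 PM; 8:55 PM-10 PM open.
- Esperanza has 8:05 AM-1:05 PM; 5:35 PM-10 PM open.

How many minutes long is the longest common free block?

135

Gita ∩ Priya: 08:25-10:40, 17:10-21:50.
Gita ∩ Priya ∩ Yosef: 08:25-10:40, 18:10-21:50.
Gita ∩ Priya ∩ Yosef ∩ Wendy: 08:25-10:40, 18:10-21:50.
Gita ∩ Priya ∩ Yosef ∩ Wendy ∩ Clara: 08:25-10:40, 18:10-19:25, 20:55-21:50.
Gita ∩ Priya ∩ Yosef ∩ Wendy ∩ Clara ∩ Esperanza: 08:25-10:40, 18:10-19:25, 20:55-21:50.
The longest is 08:25-10:40 at 135 minutes.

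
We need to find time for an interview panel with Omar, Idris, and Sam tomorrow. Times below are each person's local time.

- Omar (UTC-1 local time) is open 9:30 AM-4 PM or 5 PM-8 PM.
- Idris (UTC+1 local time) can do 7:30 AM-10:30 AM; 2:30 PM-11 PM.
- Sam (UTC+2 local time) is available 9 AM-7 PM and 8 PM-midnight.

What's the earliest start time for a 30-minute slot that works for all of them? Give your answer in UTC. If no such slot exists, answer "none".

13:30

Omar in UTC: 10:30-17:00, 18:00-21:00 (add 1h to convert from UTC-1).
Idris in UTC: 06:30-09:30, 13:30-22:00 (subtract 1h to convert from UTC+1).
Sam in UTC: 07:00-17:00, 18:00-22:00 (subtract 2h to convert from UTC+2).
Omar ∩ Idris: 13:30-17:00, 18:00-21:00.
Omar ∩ Idris ∩ Sam: 13:30-17:00, 18:00-21:00.
So the common availability across everyone is 13:30-17:00, 18:00-21:00.
The first common window of at least 30 minutes is 13:30-17:00, so the earliest start is 13:30.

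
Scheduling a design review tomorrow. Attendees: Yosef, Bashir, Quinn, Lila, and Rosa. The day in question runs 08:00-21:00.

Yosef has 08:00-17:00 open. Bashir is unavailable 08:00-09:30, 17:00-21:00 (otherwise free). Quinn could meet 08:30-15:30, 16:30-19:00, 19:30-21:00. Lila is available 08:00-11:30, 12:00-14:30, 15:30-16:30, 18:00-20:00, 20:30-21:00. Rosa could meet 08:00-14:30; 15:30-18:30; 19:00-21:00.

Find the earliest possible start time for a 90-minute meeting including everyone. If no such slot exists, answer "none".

Yosef free: 08:00-17:00.
Bashir free: 09:30-17:00 (invert busy blocks within the working day).
Quinn free: 08:30-15:30, 16:30-19:00, 19:30-21:00.
Lila free: 08:00-11:30, 12:00-14:30, 15:30-16:30, 18:00-20:00, 20:30-21:00.
Rosa free: 08:00-14:30, 15:30-18:30, 19:00-21:00.
Yosef ∩ Bashir: 09:30-17:00.
Yosef ∩ Bashir ∩ Quinn: 09:30-15:30, 16:30-17:00.
Yosef ∩ Bashir ∩ Quinn ∩ Lila: 09:30-11:30, 12:00-14:30.
Yosef ∩ Bashir ∩ Quinn ∩ Lila ∩ Rosa: 09:30-11:30, 12:00-14:30.
The first common window of at least 90 minutes is 09:30-11:30, so the earliest start is 09:30.

09:30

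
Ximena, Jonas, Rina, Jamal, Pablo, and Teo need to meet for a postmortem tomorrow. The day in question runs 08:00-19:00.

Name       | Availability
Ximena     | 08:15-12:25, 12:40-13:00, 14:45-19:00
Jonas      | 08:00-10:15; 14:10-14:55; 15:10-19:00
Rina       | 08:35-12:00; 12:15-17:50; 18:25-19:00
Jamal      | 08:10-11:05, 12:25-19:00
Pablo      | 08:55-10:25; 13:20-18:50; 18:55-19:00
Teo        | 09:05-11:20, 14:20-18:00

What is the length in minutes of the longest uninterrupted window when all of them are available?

160

Ximena ∩ Jonas: 08:15-10:15, 14:45-14:55, 15:10-19:00.
Ximena ∩ Jonas ∩ Rina: 08:35-10:15, 14:45-14:55, 15:10-17:50, 18:25-19:00.
Ximena ∩ Jonas ∩ Rina ∩ Jamal: 08:35-10:15, 14:45-14:55, 15:10-17:50, 18:25-19:00.
Ximena ∩ Jonas ∩ Rina ∩ Jamal ∩ Pablo: 08:55-10:15, 14:45-14:55, 15:10-17:50, 18:25-18:50, 18:55-19:00.
Ximena ∩ Jonas ∩ Rina ∩ Jamal ∩ Pablo ∩ Teo: 09:05-10:15, 14:45-14:55, 15:10-17:50.
The longest is 15:10-17:50 at 160 minutes.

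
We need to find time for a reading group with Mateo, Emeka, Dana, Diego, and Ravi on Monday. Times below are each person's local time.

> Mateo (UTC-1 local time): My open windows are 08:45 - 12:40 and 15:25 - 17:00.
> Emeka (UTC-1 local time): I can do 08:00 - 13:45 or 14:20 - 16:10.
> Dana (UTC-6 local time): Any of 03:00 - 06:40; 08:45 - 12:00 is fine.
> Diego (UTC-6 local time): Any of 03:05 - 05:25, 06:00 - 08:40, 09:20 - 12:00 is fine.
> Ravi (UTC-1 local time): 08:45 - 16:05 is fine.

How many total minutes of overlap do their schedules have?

180

Mateo in UTC: 09:45-13:40, 16:25-18:00 (add 1h to convert from UTC-1).
Emeka in UTC: 09:00-14:45, 15:20-17:10 (add 1h to convert from UTC-1).
Dana in UTC: 09:00-12:40, 14:45-18:00 (add 6h to convert from UTC-6).
Diego in UTC: 09:05-11:25, 12:00-14:40, 15:20-18:00 (add 6h to convert from UTC-6).
Ravi in UTC: 09:45-17:05 (add 1h to convert from UTC-1).
Mateo ∩ Emeka: 09:45-13:40, 16:25-17:10.
Mateo ∩ Emeka ∩ Dana: 09:45-12:40, 16:25-17:10.
Mateo ∩ Emeka ∩ Dana ∩ Diego: 09:45-11:25, 12:00-12:40, 16:25-17:10.
Mateo ∩ Emeka ∩ Dana ∩ Diego ∩ Ravi: 09:45-11:25, 12:00-12:40, 16:25-17:05.
So the common availability across everyone is 09:45-11:25, 12:00-12:40, 16:25-17:05.
Summing the common windows: 100 + 40 + 40 = 180 minutes.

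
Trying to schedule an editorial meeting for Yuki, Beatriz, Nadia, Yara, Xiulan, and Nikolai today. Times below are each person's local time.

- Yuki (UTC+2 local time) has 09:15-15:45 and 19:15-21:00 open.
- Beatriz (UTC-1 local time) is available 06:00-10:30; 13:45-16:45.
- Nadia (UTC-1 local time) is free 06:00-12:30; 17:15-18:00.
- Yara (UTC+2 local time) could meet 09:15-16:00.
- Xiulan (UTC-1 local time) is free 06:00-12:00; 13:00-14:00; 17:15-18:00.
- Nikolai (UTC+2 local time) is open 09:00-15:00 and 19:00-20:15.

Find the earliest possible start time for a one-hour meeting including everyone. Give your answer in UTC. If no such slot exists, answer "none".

07:15

Yuki in UTC: 07:15-13:45, 17:15-19:00 (subtract 2h to convert from UTC+2).
Beatriz in UTC: 07:00-11:30, 14:45-17:45 (add 1h to convert from UTC-1).
Nadia in UTC: 07:00-13:30, 18:15-19:00 (add 1h to convert from UTC-1).
Yara in UTC: 07:15-14:00 (subtract 2h to convert from UTC+2).
Xiulan in UTC: 07:00-13:00, 14:00-15:00, 18:15-19:00 (add 1h to convert from UTC-1).
Nikolai in UTC: 07:00-13:00, 17:00-18:15 (subtract 2h to convert from UTC+2).
Yuki ∩ Beatriz: 07:15-11:30, 17:15-17:45.
Yuki ∩ Beatriz ∩ Nadia: 07:15-11:30.
Yuki ∩ Beatriz ∩ Nadia ∩ Yara: 07:15-11:30.
Yuki ∩ Beatriz ∩ Nadia ∩ Yara ∩ Xiulan: 07:15-11:30.
Yuki ∩ Beatriz ∩ Nadia ∩ Yara ∩ Xiulan ∩ Nikolai: 07:15-11:30.
So the common availability across everyone is 07:15-11:30.
The first common window of at least 60 minutes is 07:15-11:30, so the earliest start is 07:15.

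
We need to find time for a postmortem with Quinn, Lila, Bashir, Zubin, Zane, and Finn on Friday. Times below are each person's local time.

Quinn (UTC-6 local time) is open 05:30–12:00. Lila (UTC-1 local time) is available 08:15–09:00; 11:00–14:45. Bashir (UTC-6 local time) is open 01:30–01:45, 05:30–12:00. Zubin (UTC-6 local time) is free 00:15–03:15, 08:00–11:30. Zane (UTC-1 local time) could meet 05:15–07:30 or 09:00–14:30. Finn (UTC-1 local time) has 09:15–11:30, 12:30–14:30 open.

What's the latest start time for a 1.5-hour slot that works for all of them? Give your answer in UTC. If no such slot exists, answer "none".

14:00

Quinn in UTC: 11:30-18:00 (add 6h to convert from UTC-6).
Lila in UTC: 09:15-10:00, 12:00-15:45 (add 1h to convert from UTC-1).
Bashir in UTC: 07:30-07:45, 11:30-18:00 (add 6h to convert from UTC-6).
Zubin in UTC: 06:15-09:15, 14:00-17:30 (add 6h to convert from UTC-6).
Zane in UTC: 06:15-08:30, 10:00-15:30 (add 1h to convert from UTC-1).
Finn in UTC: 10:15-12:30, 13:30-15:30 (add 1h to convert from UTC-1).
Quinn ∩ Lila: 12:00-15:45.
Quinn ∩ Lila ∩ Bashir: 12:00-15:45.
Quinn ∩ Lila ∩ Bashir ∩ Zubin: 14:00-15:45.
Quinn ∩ Lila ∩ Bashir ∩ Zubin ∩ Zane: 14:00-15:30.
Quinn ∩ Lila ∩ Bashir ∩ Zubin ∩ Zane ∩ Finn: 14:00-15:30.
So the common availability across everyone is 14:00-15:30.
The last common window of at least 90 minutes is 14:00-15:30; a 90-minute meeting can start as late as 14:00 and still end by 15:30.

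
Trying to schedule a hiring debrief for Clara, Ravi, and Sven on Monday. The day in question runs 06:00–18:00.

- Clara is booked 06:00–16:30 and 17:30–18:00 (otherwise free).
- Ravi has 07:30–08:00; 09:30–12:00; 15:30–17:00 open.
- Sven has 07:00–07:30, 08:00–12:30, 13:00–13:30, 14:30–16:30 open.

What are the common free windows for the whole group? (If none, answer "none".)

none

Clara free: 16:30-17:30 (invert busy blocks within the working day).
Ravi free: 07:30-08:00, 09:30-12:00, 15:30-17:00.
Sven free: 07:00-07:30, 08:00-12:30, 13:00-13:30, 14:30-16:30.
Clara ∩ Ravi: 16:30-17:00.
Clara ∩ Ravi ∩ Sven: ∅.
There is no time when everyone is free.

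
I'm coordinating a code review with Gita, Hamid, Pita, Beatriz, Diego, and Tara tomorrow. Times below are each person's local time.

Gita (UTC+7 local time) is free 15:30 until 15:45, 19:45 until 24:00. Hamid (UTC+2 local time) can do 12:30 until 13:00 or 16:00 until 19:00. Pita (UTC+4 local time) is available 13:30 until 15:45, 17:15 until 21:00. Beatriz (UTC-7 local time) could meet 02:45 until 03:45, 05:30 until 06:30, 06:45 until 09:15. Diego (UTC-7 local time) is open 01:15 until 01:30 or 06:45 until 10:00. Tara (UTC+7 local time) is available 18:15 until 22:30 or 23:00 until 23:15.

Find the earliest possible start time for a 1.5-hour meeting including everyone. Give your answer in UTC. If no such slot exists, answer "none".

14:00

Gita in UTC: 08:30-08:45, 12:45-17:00 (subtract 7h to convert from UTC+7).
Hamid in UTC: 10:30-11:00, 14:00-17:00 (subtract 2h to convert from UTC+2).
Pita in UTC: 09:30-11:45, 13:15-17:00 (subtract 4h to convert from UTC+4).
Beatriz in UTC: 09:45-10:45, 12:30-13:30, 13:45-16:15 (add 7h to convert from UTC-7).
Diego in UTC: 08:15-08:30, 13:45-17:00 (add 7h to convert from UTC-7).
Tara in UTC: 11:15-15:30, 16:00-16:15 (subtract 7h to convert from UTC+7).
Gita ∩ Hamid: 14:00-17:00.
Gita ∩ Hamid ∩ Pita: 14:00-17:00.
Gita ∩ Hamid ∩ Pita ∩ Beatriz: 14:00-16:15.
Gita ∩ Hamid ∩ Pita ∩ Beatriz ∩ Diego: 14:00-16:15.
Gita ∩ Hamid ∩ Pita ∩ Beatriz ∩ Diego ∩ Tara: 14:00-15:30, 16:00-16:15.
The first common window of at least 90 minutes is 14:00-15:30, so the earliest start is 14:00.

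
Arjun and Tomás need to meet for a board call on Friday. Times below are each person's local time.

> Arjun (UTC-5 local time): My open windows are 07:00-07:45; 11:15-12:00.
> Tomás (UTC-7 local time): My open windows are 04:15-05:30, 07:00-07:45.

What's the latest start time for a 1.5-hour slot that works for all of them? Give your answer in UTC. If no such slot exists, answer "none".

none

Arjun in UTC: 12:00-12:45, 16:15-17:00 (add 5h to convert from UTC-5).
Tomás in UTC: 11:15-12:30, 14:00-14:45 (add 7h to convert from UTC-7).
Arjun ∩ Tomás: 12:00-12:30.
Those are the intersection windows.
No common window is at least 90 minutes long.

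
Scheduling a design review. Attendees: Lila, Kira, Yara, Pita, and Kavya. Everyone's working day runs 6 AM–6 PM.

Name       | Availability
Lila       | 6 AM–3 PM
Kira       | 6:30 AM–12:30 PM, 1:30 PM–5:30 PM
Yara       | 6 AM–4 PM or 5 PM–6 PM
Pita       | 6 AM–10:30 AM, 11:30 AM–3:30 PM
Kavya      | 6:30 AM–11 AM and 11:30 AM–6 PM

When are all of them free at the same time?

06:30-10:30, 11:30-12:30, 13:30-15:00

Lila ∩ Kira: 06:30-12:30, 13:30-15:00.
Lila ∩ Kira ∩ Yara: 06:30-12:30, 13:30-15:00.
Lila ∩ Kira ∩ Yara ∩ Pita: 06:30-10:30, 11:30-12:30, 13:30-15:00.
Lila ∩ Kira ∩ Yara ∩ Pita ∩ Kavya: 06:30-10:30, 11:30-12:30, 13:30-15:00.
Those are the intersection windows.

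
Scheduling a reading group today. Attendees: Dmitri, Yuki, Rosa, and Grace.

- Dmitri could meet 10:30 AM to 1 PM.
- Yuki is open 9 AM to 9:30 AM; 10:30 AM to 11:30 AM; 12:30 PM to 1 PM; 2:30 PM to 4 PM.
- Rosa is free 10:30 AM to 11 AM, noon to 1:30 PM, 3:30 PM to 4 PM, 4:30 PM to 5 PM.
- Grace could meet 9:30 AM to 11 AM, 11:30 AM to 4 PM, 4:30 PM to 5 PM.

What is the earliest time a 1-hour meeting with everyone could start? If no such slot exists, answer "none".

none

Dmitri ∩ Yuki: 10:30-11:30, 12:30-13:00.
Dmitri ∩ Yuki ∩ Rosa: 10:30-11:00, 12:30-13:00.
Dmitri ∩ Yuki ∩ Rosa ∩ Grace: 10:30-11:00, 12:30-13:00.
No common window is at least 60 minutes long.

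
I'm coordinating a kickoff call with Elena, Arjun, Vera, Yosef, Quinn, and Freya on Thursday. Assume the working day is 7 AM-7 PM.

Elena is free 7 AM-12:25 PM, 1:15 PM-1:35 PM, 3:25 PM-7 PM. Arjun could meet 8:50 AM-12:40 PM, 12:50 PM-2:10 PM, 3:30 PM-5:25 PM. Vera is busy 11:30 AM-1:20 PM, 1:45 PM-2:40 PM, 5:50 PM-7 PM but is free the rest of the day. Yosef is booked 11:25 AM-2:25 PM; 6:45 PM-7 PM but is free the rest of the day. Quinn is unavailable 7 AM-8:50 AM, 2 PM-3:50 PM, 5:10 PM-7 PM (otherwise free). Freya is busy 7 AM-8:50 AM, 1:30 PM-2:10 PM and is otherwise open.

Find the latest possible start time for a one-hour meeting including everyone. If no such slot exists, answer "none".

16:10

Elena free: 07:00-12:25, 13:15-13:35, 15:25-19:00.
Arjun free: 08:50-12:40, 12:50-14:10, 15:30-17:25.
Vera free: 07:00-11:30, 13:20-13:45, 14:40-17:50 (invert busy blocks within the working day).
Yosef free: 07:00-11:25, 14:25-18:45 (invert busy blocks within the working day).
Quinn free: 08:50-14:00, 15:50-17:10 (invert busy blocks within the working day).
Freya free: 08:50-13:30, 14:10-19:00 (invert busy blocks within the working day).
Elena ∩ Arjun: 08:50-12:25, 13:15-13:35, 15:30-17:25.
Elena ∩ Arjun ∩ Vera: 08:50-11:30, 13:20-13:35, 15:30-17:25.
Elena ∩ Arjun ∩ Vera ∩ Yosef: 08:50-11:25, 15:30-17:25.
Elena ∩ Arjun ∩ Vera ∩ Yosef ∩ Quinn: 08:50-11:25, 15:50-17:10.
Elena ∩ Arjun ∩ Vera ∩ Yosef ∩ Quinn ∩ Freya: 08:50-11:25, 15:50-17:10.
The last common window of at least 60 minutes is 15:50-17:10; a 60-minute meeting can start as late as 16:10 and still end by 17:10.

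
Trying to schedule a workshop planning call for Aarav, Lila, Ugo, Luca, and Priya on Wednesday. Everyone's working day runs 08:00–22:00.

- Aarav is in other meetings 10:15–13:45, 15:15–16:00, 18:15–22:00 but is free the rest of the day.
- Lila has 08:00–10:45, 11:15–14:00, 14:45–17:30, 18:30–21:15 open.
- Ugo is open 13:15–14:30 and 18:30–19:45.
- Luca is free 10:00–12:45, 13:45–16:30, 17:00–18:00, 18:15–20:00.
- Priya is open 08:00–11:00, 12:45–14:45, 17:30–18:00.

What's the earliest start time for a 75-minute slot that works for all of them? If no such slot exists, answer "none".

Aarav free: 08:00-10:15, 13:45-15:15, 16:00-18:15 (invert busy blocks within the working day).
Lila free: 08:00-10:45, 11:15-14:00, 14:45-17:30, 18:30-21:15.
Ugo free: 13:15-14:30, 18:30-19:45.
Luca free: 10:00-12:45, 13:45-16:30, 17:00-18:00, 18:15-20:00.
Priya free: 08:00-11:00, 12:45-14:45, 17:30-18:00.
Aarav ∩ Lila: 08:00-10:15, 13:45-14:00, 14:45-15:15, 16:00-17:30.
Aarav ∩ Lila ∩ Ugo: 13:45-14:00.
Aarav ∩ Lila ∩ Ugo ∩ Luca: 13:45-14:00.
Aarav ∩ Lila ∩ Ugo ∩ Luca ∩ Priya: 13:45-14:00.
Those are the intersection windows.
No common window is at least 75 minutes long.

none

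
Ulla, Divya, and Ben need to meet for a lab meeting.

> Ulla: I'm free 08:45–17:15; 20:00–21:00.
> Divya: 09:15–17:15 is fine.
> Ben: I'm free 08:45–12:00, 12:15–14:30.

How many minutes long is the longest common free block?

165

Ulla ∩ Divya: 09:15-17:15.
Ulla ∩ Divya ∩ Ben: 09:15-12:00, 12:15-14:30.
The longest is 09:15-12:00 at 165 minutes.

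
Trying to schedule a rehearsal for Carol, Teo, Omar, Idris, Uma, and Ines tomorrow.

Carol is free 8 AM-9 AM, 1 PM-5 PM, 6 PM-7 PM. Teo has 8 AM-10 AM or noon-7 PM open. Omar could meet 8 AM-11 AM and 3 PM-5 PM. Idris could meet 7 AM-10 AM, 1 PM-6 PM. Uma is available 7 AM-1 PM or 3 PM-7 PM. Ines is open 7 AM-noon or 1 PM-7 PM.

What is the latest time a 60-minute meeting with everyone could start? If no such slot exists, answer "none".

16:00

Carol ∩ Teo: 08:00-09:00, 13:00-17:00, 18:00-19:00.
Carol ∩ Teo ∩ Omar: 08:00-09:00, 15:00-17:00.
Carol ∩ Teo ∩ Omar ∩ Idris: 08:00-09:00, 15:00-17:00.
Carol ∩ Teo ∩ Omar ∩ Idris ∩ Uma: 08:00-09:00, 15:00-17:00.
Carol ∩ Teo ∩ Omar ∩ Idris ∩ Uma ∩ Ines: 08:00-09:00, 15:00-17:00.
The last common window of at least 60 minutes is 15:00-17:00; a 60-minute meeting can start as late as 16:00 and still end by 17:00.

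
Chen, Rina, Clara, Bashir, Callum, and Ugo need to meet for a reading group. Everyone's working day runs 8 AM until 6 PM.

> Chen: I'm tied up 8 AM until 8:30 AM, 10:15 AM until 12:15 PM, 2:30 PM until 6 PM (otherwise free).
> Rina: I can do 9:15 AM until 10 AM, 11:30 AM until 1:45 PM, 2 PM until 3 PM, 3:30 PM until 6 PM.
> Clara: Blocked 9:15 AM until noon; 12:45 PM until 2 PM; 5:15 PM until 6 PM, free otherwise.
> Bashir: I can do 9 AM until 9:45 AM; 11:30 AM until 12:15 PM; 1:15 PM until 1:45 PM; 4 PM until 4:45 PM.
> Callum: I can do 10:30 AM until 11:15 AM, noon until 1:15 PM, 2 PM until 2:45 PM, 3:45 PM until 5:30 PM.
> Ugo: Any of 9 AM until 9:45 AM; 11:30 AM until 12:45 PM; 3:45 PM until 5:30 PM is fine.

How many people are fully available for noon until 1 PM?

2

Chen free: 08:30-10:15, 12:15-14:30 (invert busy blocks within the working day).
Rina free: 09:15-10:00, 11:30-13:45, 14:00-15:00, 15:30-18:00.
Clara free: 08:00-09:15, 12:00-12:45, 14:00-17:15 (invert busy blocks within the working day).
Bashir free: 09:00-09:45, 11:30-12:15, 13:15-13:45, 16:00-16:45.
Callum free: 10:30-11:15, 12:00-13:15, 14:00-14:45, 15:45-17:30.
Ugo free: 09:00-09:45, 11:30-12:45, 15:45-17:30.
Rina and Callum can make the full 12:00-13:00 slot — that's 2.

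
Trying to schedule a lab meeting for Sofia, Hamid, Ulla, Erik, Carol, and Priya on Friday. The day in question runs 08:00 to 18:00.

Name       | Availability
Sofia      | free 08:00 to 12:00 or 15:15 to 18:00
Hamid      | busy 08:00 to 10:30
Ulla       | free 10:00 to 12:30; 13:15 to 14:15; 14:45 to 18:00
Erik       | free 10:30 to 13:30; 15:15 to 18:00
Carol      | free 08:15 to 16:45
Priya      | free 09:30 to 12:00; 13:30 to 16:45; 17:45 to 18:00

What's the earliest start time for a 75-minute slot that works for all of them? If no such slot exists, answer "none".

Sofia free: 08:00-12:00, 15:15-18:00.
Hamid free: 10:30-18:00 (invert busy blocks within the working day).
Ulla free: 10:00-12:30, 13:15-14:15, 14:45-18:00.
Erik free: 10:30-13:30, 15:15-18:00.
Carol free: 08:15-16:45.
Priya free: 09:30-12:00, 13:30-16:45, 17:45-18:00.
Sofia ∩ Hamid: 10:30-12:00, 15:15-18:00.
Sofia ∩ Hamid ∩ Ulla: 10:30-12:00, 15:15-18:00.
Sofia ∩ Hamid ∩ Ulla ∩ Erik: 10:30-12:00, 15:15-18:00.
Sofia ∩ Hamid ∩ Ulla ∩ Erik ∩ Carol: 10:30-12:00, 15:15-16:45.
Sofia ∩ Hamid ∩ Ulla ∩ Erik ∩ Carol ∩ Priya: 10:30-12:00, 15:15-16:45.
Those are the intersection windows.
The first common window of at least 75 minutes is 10:30-12:00, so the earliest start is 10:30.

10:30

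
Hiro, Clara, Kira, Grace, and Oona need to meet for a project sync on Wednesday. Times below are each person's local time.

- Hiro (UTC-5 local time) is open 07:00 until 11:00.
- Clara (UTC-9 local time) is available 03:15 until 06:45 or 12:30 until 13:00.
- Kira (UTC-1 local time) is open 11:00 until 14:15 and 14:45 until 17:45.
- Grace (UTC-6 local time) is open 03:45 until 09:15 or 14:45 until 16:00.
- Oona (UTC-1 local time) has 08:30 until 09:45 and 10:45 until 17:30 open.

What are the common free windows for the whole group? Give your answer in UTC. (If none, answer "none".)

Hiro in UTC: 12:00-16:00 (add 5h to convert from UTC-5).
Clara in UTC: 12:15-15:45, 21:30-22:00 (add 9h to convert from UTC-9).
Kira in UTC: 12:00-15:15, 15:45-18:45 (add 1h to convert from UTC-1).
Grace in UTC: 09:45-15:15, 20:45-22:00 (add 6h to convert from UTC-6).
Oona in UTC: 09:30-10:45, 11:45-18:30 (add 1h to convert from UTC-1).
Hiro ∩ Clara: 12:15-15:45.
Hiro ∩ Clara ∩ Kira: 12:15-15:15.
Hiro ∩ Clara ∩ Kira ∩ Grace: 12:15-15:15.
Hiro ∩ Clara ∩ Kira ∩ Grace ∩ Oona: 12:15-15:15.

12:15-15:15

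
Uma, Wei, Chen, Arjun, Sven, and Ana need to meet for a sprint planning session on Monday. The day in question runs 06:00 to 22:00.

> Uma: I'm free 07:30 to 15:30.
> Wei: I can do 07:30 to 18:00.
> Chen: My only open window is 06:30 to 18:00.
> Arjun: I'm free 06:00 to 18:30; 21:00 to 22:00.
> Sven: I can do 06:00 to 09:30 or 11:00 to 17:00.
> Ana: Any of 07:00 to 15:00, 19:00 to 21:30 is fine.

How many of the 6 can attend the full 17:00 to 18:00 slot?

Wei, Chen, and Arjun can make the full 17:00-18:00 slot — that's 3.

3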